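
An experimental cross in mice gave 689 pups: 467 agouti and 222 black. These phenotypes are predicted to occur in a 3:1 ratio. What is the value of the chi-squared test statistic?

19.159

Under the 3:1 hypothesis (Σ ratio = 4, N = 689):
  agouti: 689 × 3/4 = 516.75
  black: 689 × 1/4 = 172.25
χ² = Σ (O − E)² / E
  agouti: (467 − 516.75)² / 516.75 = 4.7897
  black: (222 − 172.25)² / 172.25 = 14.3690
χ² = 4.7897 + 14.3690 = 19.1587 ≈ 19.159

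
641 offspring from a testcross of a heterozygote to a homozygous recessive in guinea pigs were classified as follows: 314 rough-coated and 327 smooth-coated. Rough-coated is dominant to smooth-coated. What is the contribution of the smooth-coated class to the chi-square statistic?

A testcross of a heterozygote (Aa × aa) gives a 1:1 phenotypic ratio.
Under the 1:1 hypothesis (Σ ratio = 2, N = 641):
  rough-coated: 641 × 1/2 = 320.5
  smooth-coated: 641 × 1/2 = 320.5
Contribution of smooth-coated: (327 − 320.5)² / 320.5 = 0.1318

0.132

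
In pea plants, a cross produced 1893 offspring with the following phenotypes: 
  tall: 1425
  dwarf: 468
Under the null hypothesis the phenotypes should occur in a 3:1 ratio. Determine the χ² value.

Expected counts for N = 1893 under a 3:1 ratio (total parts = 4):
  tall: 1893 × 3/4 = 1419.75
  dwarf: 1893 × 1/4 = 473.25
χ² = Σ (O − E)² / E
  tall: (1425 − 1419.75)² / 1419.75 = 0.0194
  dwarf: (468 − 473.25)² / 473.25 = 0.0582
χ² = 0.0194 + 0.0582 = 0.0776 ≈ 0.078

0.078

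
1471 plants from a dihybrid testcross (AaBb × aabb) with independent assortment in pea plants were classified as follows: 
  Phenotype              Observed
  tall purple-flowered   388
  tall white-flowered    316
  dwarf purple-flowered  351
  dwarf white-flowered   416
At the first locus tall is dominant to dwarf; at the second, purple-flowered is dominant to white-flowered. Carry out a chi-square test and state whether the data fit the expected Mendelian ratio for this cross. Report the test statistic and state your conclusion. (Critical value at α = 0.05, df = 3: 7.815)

A dihybrid testcross with independent assortment gives a 1:1:1:1 ratio.
Under the 1:1:1:1 hypothesis (Σ ratio = 4, N = 1471):
  tall purple-flowered: 1471 × 1/4 = 367.75
  tall white-flowered: 1471 × 1/4 = 367.75
  dwarf purple-flowered: 1471 × 1/4 = 367.75
  dwarf white-flowered: 1471 × 1/4 = 367.75
χ² = Σ (O − E)² / E
  tall purple-flowered: (388 − 367.75)² / 367.75 = 1.1151
  tall white-flowered: (316 − 367.75)² / 367.75 = 7.2823
  dwarf purple-flowered: (351 − 367.75)² / 367.75 = 0.7629
  dwarf white-flowered: (416 − 367.75)² / 367.75 = 6.3306
χ² = 1.1151 + 7.2823 + 0.7629 + 6.3306 = 15.4909 ≈ 15.491
Degrees of freedom = 4 − 1 = 3; critical value at α = 0.05 is 7.815.
Since 15.491 > 7.815, we reject the null hypothesis — the data do not fit the 1:1:1:1 ratio.

15.491; not consistent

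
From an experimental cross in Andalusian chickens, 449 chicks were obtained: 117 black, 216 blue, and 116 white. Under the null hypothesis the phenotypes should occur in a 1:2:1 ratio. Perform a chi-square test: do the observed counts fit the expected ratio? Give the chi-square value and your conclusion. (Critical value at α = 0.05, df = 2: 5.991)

0.648; consistent

The 1:2:1 ratio has 4 parts, so with N = 449 the expected counts are:
  black: 449 × 1/4 = 112.25
  blue: 449 × 2/4 = 224.5
  white: 449 × 1/4 = 112.25
χ² = Σ (O − E)² / E
  black: (117 − 112.25)² / 112.25 = 0.2010
  blue: (216 − 224.5)² / 224.5 = 0.3218
  white: (116 − 112.25)² / 112.25 = 0.1253
χ² = 0.2010 + 0.3218 + 0.1253 = 0.6481 ≈ 0.648
Degrees of freedom = 3 − 1 = 2; critical value at α = 0.05 is 5.991.
Since 0.648 < 5.991, we fail to reject the null hypothesis — the data are consistent with the 1:2:1 ratio.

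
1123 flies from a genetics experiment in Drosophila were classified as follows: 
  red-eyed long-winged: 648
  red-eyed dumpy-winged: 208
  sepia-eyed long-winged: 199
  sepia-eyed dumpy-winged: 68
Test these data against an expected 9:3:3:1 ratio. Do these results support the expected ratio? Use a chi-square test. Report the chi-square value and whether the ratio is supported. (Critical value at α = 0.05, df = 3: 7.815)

Under the 9:3:3:1 hypothesis (Σ ratio = 16, N = 1123):
  red-eyed long-winged: 1123 × 9/16 = 631.6875
  red-eyed dumpy-winged: 1123 × 3/16 = 210.5625
  sepia-eyed long-winged: 1123 × 3/16 = 210.5625
  sepia-eyed dumpy-winged: 1123 × 1/16 = 70.1875
χ² = Σ (O − E)² / E
  red-eyed long-winged: (648 − 631.6875)² / 631.6875 = 0.4212
  red-eyed dumpy-winged: (208 − 210.5625)² / 210.5625 = 0.0312
  sepia-eyed long-winged: (199 − 210.5625)² / 210.5625 = 0.6349
  sepia-eyed dumpy-winged: (68 − 70.1875)² / 70.1875 = 0.0682
χ² = 0.4212 + 0.0312 + 0.6349 + 0.0682 = 1.1555 ≈ 1.156
Degrees of freedom = 4 − 1 = 3; critical value at α = 0.05 is 7.815.
Since 1.156 < 7.815, we fail to reject the null hypothesis — the data are consistent with the 9:3:3:1 ratio.

1.156; consistent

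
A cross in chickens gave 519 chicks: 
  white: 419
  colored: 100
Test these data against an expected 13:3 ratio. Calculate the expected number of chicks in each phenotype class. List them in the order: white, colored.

421.6875, 97.3125

Under the 13:3 hypothesis (Σ ratio = 16, N = 519):
  white: 519 × 13/16 = 421.6875
  colored: 519 × 3/16 = 97.3125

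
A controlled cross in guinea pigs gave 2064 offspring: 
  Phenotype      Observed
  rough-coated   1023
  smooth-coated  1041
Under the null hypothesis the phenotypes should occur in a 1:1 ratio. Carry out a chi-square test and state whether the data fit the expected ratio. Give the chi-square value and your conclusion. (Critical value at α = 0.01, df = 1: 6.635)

Under the 1:1 hypothesis (Σ ratio = 2, N = 2064):
  rough-coated: 2064 × 1/2 = 1032
  smooth-coated: 2064 × 1/2 = 1032
χ² = Σ (O − E)² / E
  rough-coated: (1023 − 1032)² / 1032 = 0.0785
  smooth-coated: (1041 − 1032)² / 1032 = 0.0785
χ² = 0.0785 + 0.0785 = 0.157
Degrees of freedom = 2 − 1 = 1; critical value at α = 0.01 is 6.635.
Since 0.157 < 6.635, we fail to reject the null hypothesis — the data are consistent with the 1:1 ratio.

0.157; consistent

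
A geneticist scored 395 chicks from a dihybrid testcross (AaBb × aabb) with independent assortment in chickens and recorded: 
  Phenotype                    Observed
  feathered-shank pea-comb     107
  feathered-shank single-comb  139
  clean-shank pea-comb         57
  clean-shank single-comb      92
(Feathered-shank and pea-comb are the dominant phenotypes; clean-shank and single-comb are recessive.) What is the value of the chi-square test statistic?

35.208

A dihybrid testcross with independent assortment gives a 1:1:1:1 ratio.
Expected counts for N = 395 under a 1:1:1:1 ratio (total parts = 4):
  feathered-shank pea-comb: 395 × 1/4 = 98.75
  feathered-shank single-comb: 395 × 1/4 = 98.75
  clean-shank pea-comb: 395 × 1/4 = 98.75
  clean-shank single-comb: 395 × 1/4 = 98.75
χ² = Σ (O − E)² / E
  feathered-shank pea-comb: (107 − 98.75)² / 98.75 = 0.6892
  feathered-shank single-comb: (139 − 98.75)² / 98.75 = 16.4057
  clean-shank pea-comb: (57 − 98.75)² / 98.75 = 17.6513
  clean-shank single-comb: (92 − 98.75)² / 98.75 = 0.4614
χ² = 0.6892 + 16.4057 + 17.6513 + 0.4614 = 35.2076 ≈ 35.208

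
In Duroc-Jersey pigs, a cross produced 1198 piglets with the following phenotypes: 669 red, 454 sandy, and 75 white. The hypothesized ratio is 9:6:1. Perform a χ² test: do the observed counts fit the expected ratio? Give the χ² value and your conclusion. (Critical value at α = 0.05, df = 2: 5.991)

Expected counts for N = 1198 under a 9:6:1 ratio (total parts = 16):
  red: 1198 × 9/16 = 673.875
  sandy: 1198 × 6/16 = 449.25
  white: 1198 × 1/16 = 74.875
χ² = Σ (O − E)² / E
  red: (669 − 673.875)² / 673.875 = 0.0353
  sandy: (454 − 449.25)² / 449.25 = 0.0502
  white: (75 − 74.875)² / 74.875 = 0.0002
χ² = 0.0353 + 0.0502 + 0.0002 = 0.0857 ≈ 0.086
Degrees of freedom = 3 − 1 = 2; critical value at α = 0.05 is 5.991.
Since 0.086 < 5.991, we fail to reject the null hypothesis — the data are consistent with the 9:6:1 ratio.

0.086; consistent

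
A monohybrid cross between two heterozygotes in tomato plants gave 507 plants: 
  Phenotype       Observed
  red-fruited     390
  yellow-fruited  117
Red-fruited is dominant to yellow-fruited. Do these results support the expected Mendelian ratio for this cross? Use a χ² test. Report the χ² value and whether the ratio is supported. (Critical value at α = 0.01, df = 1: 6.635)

For a monohybrid cross between heterozygotes with complete dominance, the expected phenotypic ratio is 3:1.
Under the 3:1 hypothesis (Σ ratio = 4, N = 507):
  red-fruited: 507 × 3/4 = 380.25
  yellow-fruited: 507 × 1/4 = 126.75
χ² = Σ (O − E)² / E
  red-fruited: (390 − 380.25)² / 380.25 = 0.2500
  yellow-fruited: (117 − 126.75)² / 126.75 = 0.7500
χ² = 0.2500 + 0.7500 = 1.000
Degrees of freedom = 2 − 1 = 1; critical value at α = 0.01 is 6.635.
Since 1.000 < 6.635, we fail to reject the null hypothesis — the data are consistent with the 3:1 ratio.

1.000; consistent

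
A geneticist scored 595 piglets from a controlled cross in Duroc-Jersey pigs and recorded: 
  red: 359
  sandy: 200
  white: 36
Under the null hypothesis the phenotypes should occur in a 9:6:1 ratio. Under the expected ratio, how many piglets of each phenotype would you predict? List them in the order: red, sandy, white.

334.6875, 223.125, 37.1875

Under the 9:6:1 hypothesis (Σ ratio = 16, N = 595):
  red: 595 × 9/16 = 334.6875
  sandy: 595 × 6/16 = 223.125
  white: 595 × 1/16 = 37.1875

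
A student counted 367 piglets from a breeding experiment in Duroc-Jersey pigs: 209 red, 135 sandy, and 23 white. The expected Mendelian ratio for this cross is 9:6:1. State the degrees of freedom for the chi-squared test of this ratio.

A goodness-of-fit test with 3 phenotype classes has df = 3 − 1 = 2.

2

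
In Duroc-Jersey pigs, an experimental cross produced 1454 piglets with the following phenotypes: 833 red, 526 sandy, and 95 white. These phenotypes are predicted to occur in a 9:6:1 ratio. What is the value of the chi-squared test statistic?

The 9:6:1 ratio has 16 parts, so with N = 1454 the expected counts are:
  red: 1454 × 9/16 = 817.875
  sandy: 1454 × 6/16 = 545.25
  white: 1454 × 1/16 = 90.875
χ² = Σ (O − E)² / E
  red: (833 − 817.875)² / 817.875 = 0.2797
  sandy: (526 − 545.25)² / 545.25 = 0.6796
  white: (95 − 90.875)² / 90.875 = 0.1872
χ² = 0.2797 + 0.6796 + 0.1872 = 1.1465 ≈ 1.147

1.147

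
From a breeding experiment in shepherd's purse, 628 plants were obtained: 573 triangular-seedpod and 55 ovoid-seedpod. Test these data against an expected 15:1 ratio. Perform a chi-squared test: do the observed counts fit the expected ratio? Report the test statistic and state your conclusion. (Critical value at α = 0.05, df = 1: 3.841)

Expected counts for N = 628 under a 15:1 ratio (total parts = 16):
  triangular-seedpod: 628 × 15/16 = 588.75
  ovoid-seedpod: 628 × 1/16 = 39.25
χ² = Σ (O − E)² / E
  triangular-seedpod: (573 − 588.75)² / 588.75 = 0.4213
  ovoid-seedpod: (55 − 39.25)² / 39.25 = 6.3201
χ² = 0.4213 + 6.3201 = 6.7414 ≈ 6.741
Degrees of freedom = 2 − 1 = 1; critical value at α = 0.05 is 3.841.
Since 6.741 > 3.841, we reject the null hypothesis — the data do not fit the 15:1 ratio.

6.741; not consistent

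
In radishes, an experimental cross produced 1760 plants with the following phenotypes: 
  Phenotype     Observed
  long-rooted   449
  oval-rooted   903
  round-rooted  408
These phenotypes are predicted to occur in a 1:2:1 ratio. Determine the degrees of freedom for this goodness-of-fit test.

2

A goodness-of-fit test with 3 phenotype classes has df = 3 − 1 = 2.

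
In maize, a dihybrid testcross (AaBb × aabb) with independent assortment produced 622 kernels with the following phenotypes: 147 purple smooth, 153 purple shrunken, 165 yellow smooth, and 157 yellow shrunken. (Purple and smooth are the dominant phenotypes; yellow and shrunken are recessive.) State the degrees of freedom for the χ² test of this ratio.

A dihybrid testcross with independent assortment gives a 1:1:1:1 ratio.
A goodness-of-fit test with 4 phenotype classes has df = 4 − 1 = 3.

3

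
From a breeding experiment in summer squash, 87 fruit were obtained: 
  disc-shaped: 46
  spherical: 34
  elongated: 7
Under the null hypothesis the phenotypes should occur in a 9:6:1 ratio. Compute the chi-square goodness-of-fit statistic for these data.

0.683

The 9:6:1 ratio has 16 parts, so with N = 87 the expected counts are:
  disc-shaped: 87 × 9/16 = 48.9375
  spherical: 87 × 6/16 = 32.625
  elongated: 87 × 1/16 = 5.4375
χ² = Σ (O − E)² / E
  disc-shaped: (46 − 48.9375)² / 48.9375 = 0.1763
  spherical: (34 − 32.625)² / 32.625 = 0.0580
  elongated: (7 − 5.4375)² / 5.4375 = 0.4490
χ² = 0.1763 + 0.0580 + 0.4490 = 0.6833 ≈ 0.683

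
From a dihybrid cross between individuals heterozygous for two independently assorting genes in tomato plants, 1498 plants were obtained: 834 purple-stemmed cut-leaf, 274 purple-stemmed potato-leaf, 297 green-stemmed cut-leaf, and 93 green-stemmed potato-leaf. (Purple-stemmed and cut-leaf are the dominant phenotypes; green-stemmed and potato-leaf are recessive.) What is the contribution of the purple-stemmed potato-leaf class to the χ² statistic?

0.168

A dihybrid F₂ with independent assortment and complete dominance at both loci gives a 9:3:3:1 phenotypic ratio.
The 9:3:3:1 ratio has 16 parts, so with N = 1498 the expected counts are:
  purple-stemmed cut-leaf: 1498 × 9/16 = 842.625
  purple-stemmed potato-leaf: 1498 × 3/16 = 280.875
  green-stemmed cut-leaf: 1498 × 3/16 = 280.875
  green-stemmed potato-leaf: 1498 × 1/16 = 93.625
Contribution of purple-stemmed potato-leaf: (274 − 280.875)² / 280.875 = 0.1683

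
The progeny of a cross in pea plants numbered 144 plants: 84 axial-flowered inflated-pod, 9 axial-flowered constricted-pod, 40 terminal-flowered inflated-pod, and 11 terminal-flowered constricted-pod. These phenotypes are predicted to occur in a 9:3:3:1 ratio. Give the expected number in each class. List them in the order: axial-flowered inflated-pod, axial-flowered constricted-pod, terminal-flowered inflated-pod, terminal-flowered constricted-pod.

81, 27, 27, 9

Total ratio parts = 16. Expected numbers out of 144:
  axial-flowered inflated-pod: 144 × 9/16 = 81
  axial-flowered constricted-pod: 144 × 3/16 = 27
  terminal-flowered inflated-pod: 144 × 3/16 = 27
  terminal-flowered constricted-pod: 144 × 1/16 = 9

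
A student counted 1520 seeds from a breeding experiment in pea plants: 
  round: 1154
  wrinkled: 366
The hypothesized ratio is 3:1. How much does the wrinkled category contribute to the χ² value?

Total ratio parts = 4. Expected numbers out of 1520:
  round: 1520 × 3/4 = 1140
  wrinkled: 1520 × 1/4 = 380
Contribution of wrinkled: (366 − 380)² / 380 = 0.5158

0.516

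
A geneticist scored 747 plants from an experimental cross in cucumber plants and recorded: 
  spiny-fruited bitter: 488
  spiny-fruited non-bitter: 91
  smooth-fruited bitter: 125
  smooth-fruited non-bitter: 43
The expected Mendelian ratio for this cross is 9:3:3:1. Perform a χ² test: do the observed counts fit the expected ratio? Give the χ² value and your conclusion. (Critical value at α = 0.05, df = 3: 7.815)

Expected counts for N = 747 under a 9:3:3:1 ratio (total parts = 16):
  spiny-fruited bitter: 747 × 9/16 = 420.1875
  spiny-fruited non-bitter: 747 × 3/16 = 140.0625
  smooth-fruited bitter: 747 × 3/16 = 140.0625
  smooth-fruited non-bitter: 747 × 1/16 = 46.6875
χ² = Σ (O − E)² / E
  spiny-fruited bitter: (488 − 420.1875)² / 420.1875 = 10.9440
  spiny-fruited non-bitter: (91 − 140.0625)² / 140.0625 = 17.1861
  smooth-fruited bitter: (125 − 140.0625)² / 140.0625 = 1.6198
  smooth-fruited non-bitter: (43 − 46.6875)² / 46.6875 = 0.2912
χ² = 10.9440 + 17.1861 + 1.6198 + 0.2912 = 30.0411 ≈ 30.041
Degrees of freedom = 4 − 1 = 3; critical value at α = 0.05 is 7.815.
Since 30.041 > 7.815, we reject the null hypothesis — the data do not fit the 9:3:3:1 ratio.

30.041; not consistent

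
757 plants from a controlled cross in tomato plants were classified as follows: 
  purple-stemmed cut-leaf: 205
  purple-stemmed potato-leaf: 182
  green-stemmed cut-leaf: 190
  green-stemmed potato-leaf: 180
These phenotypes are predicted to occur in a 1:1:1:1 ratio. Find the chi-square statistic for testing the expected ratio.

2.044

Under the 1:1:1:1 hypothesis (Σ ratio = 4, N = 757):
  purple-stemmed cut-leaf: 757 × 1/4 = 189.25
  purple-stemmed potato-leaf: 757 × 1/4 = 189.25
  green-stemmed cut-leaf: 757 × 1/4 = 189.25
  green-stemmed potato-leaf: 757 × 1/4 = 189.25
χ² = Σ (O − E)² / E
  purple-stemmed cut-leaf: (205 − 189.25)² / 189.25 = 1.3108
  purple-stemmed potato-leaf: (182 − 189.25)² / 189.25 = 0.2777
  green-stemmed cut-leaf: (190 − 189.25)² / 189.25 = 0.0030
  green-stemmed potato-leaf: (180 − 189.25)² / 189.25 = 0.4521
χ² = 1.3108 + 0.2777 + 0.0030 + 0.4521 = 2.0436 ≈ 2.044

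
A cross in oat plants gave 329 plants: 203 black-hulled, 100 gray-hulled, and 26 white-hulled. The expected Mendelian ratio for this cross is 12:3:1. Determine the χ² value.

32.990

Under the 12:3:1 hypothesis (Σ ratio = 16, N = 329):
  black-hulled: 329 × 12/16 = 246.75
  gray-hulled: 329 × 3/16 = 61.6875
  white-hulled: 329 × 1/16 = 20.5625
χ² = Σ (O − E)² / E
  black-hulled: (203 − 246.75)² / 246.75 = 7.7571
  gray-hulled: (100 − 61.6875)² / 61.6875 = 23.7949
  white-hulled: (26 − 20.5625)² / 20.5625 = 1.4379
χ² = 7.7571 + 23.7949 + 1.4379 = 32.9899 ≈ 32.990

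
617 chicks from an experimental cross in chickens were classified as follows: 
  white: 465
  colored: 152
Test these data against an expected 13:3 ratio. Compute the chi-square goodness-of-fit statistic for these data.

Expected counts for N = 617 under a 13:3 ratio (total parts = 16):
  white: 617 × 13/16 = 501.3125
  colored: 617 × 3/16 = 115.6875
χ² = Σ (O − E)² / E
  white: (465 − 501.3125)² / 501.3125 = 2.6303
  colored: (152 − 115.6875)² / 115.6875 = 11.3979
χ² = 2.6303 + 11.3979 = 14.0282 ≈ 14.028

14.028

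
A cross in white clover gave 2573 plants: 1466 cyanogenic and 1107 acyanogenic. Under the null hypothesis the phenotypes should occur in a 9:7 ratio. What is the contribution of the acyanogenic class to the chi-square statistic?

0.310

Total ratio parts = 16. Expected numbers out of 2573:
  cyanogenic: 2573 × 9/16 = 1447.3125
  acyanogenic: 2573 × 7/16 = 1125.6875
Contribution of acyanogenic: (1107 − 1125.6875)² / 1125.6875 = 0.3102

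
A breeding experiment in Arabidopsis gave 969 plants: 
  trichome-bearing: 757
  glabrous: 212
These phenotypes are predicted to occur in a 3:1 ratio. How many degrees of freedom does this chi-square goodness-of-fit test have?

A goodness-of-fit test with 2 phenotype classes has df = 2 − 1 = 1.

1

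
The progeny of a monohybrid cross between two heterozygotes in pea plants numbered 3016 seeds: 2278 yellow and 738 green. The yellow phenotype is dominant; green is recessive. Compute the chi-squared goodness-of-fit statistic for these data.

For a monohybrid cross between heterozygotes with complete dominance, the expected phenotypic ratio is 3:1.
Expected counts for N = 3016 under a 3:1 ratio (total parts = 4):
  yellow: 3016 × 3/4 = 2262
  green: 3016 × 1/4 = 754
χ² = Σ (O − E)² / E
  yellow: (2278 − 2262)² / 2262 = 0.1132
  green: (738 − 754)² / 754 = 0.3395
χ² = 0.1132 + 0.3395 = 0.4527 ≈ 0.453

0.453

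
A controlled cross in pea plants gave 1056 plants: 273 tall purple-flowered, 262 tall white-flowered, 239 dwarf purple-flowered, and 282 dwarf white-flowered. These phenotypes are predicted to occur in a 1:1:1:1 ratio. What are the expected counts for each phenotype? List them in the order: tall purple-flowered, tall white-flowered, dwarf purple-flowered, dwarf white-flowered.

264, 264, 264, 264

The 1:1:1:1 ratio has 4 parts, so with N = 1056 the expected counts are:
  tall purple-flowered: 1056 × 1/4 = 264
  tall white-flowered: 1056 × 1/4 = 264
  dwarf purple-flowered: 1056 × 1/4 = 264
  dwarf white-flowered: 1056 × 1/4 = 264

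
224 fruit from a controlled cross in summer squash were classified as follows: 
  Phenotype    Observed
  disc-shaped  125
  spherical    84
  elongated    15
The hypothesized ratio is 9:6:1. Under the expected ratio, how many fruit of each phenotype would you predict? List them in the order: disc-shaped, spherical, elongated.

Expected counts for N = 224 under a 9:6:1 ratio (total parts = 16):
  disc-shaped: 224 × 9/16 = 126
  spherical: 224 × 6/16 = 84
  elongated: 224 × 1/16 = 14

126, 84, 14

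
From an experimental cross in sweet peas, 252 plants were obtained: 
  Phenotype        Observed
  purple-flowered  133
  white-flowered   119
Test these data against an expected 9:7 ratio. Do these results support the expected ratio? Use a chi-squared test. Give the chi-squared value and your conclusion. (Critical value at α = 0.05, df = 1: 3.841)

1.235; consistent

Total ratio parts = 16. Expected numbers out of 252:
  purple-flowered: 252 × 9/16 = 141.75
  white-flowered: 252 × 7/16 = 110.25
χ² = Σ (O − E)² / E
  purple-flowered: (133 − 141.75)² / 141.75 = 0.5401
  white-flowered: (119 − 110.25)² / 110.25 = 0.6944
χ² = 0.5401 + 0.6944 = 1.2345 ≈ 1.235
Degrees of freedom = 2 − 1 = 1; critical value at α = 0.05 is 3.841.
Since 1.235 < 3.841, we fail to reject the null hypothesis — the data are consistent with the 9:7 ratio.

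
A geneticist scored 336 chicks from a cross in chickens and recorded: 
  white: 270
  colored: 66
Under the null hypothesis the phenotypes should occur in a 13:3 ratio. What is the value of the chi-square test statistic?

Total ratio parts = 16. Expected numbers out of 336:
  white: 336 × 13/16 = 273
  colored: 336 × 3/16 = 63
χ² = Σ (O − E)² / E
  white: (270 − 273)² / 273 = 0.0330
  colored: (66 − 63)² / 63 = 0.1429
χ² = 0.0330 + 0.1429 = 0.1759 ≈ 0.176

0.176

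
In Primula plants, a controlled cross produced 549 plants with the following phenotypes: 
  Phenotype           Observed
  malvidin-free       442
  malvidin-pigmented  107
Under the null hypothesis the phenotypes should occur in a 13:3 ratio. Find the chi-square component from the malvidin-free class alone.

0.037

Under the 13:3 hypothesis (Σ ratio = 16, N = 549):
  malvidin-free: 549 × 13/16 = 446.0625
  malvidin-pigmented: 549 × 3/16 = 102.9375
Contribution of malvidin-free: (442 − 446.0625)² / 446.0625 = 0.0370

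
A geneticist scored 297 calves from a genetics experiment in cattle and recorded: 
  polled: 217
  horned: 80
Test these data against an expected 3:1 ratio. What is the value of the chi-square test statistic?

0.594

Total ratio parts = 4. Expected numbers out of 297:
  polled: 297 × 3/4 = 222.75
  horned: 297 × 1/4 = 74.25
χ² = Σ (O − E)² / E
  polled: (217 − 222.75)² / 222.75 = 0.1484
  horned: (80 − 74.25)² / 74.25 = 0.4453
χ² = 0.1484 + 0.4453 = 0.5937 ≈ 0.594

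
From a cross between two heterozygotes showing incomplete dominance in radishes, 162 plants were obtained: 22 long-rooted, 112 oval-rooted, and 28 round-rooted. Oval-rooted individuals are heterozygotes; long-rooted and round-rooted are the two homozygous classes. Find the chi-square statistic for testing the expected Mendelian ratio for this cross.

24.173

With incomplete dominance, a heterozygote × heterozygote cross gives a 1:2:1 phenotypic ratio.
The 1:2:1 ratio has 4 parts, so with N = 162 the expected counts are:
  long-rooted: 162 × 1/4 = 40.5
  oval-rooted: 162 × 2/4 = 81
  round-rooted: 162 × 1/4 = 40.5
χ² = Σ (O − E)² / E
  long-rooted: (22 − 40.5)² / 40.5 = 8.4506
  oval-rooted: (112 − 81)² / 81 = 11.8642
  round-rooted: (28 − 40.5)² / 40.5 = 3.8580
χ² = 8.4506 + 11.8642 + 3.8580 = 24.1728 ≈ 24.173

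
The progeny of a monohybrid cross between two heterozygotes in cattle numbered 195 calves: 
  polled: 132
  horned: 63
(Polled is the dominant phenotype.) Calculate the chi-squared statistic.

5.554

For a monohybrid cross between heterozygotes with complete dominance, the expected phenotypic ratio is 3:1.
Under the 3:1 hypothesis (Σ ratio = 4, N = 195):
  polled: 195 × 3/4 = 146.25
  horned: 195 × 1/4 = 48.75
χ² = Σ (O − E)² / E
  polled: (132 − 146.25)² / 146.25 = 1.3885
  horned: (63 − 48.75)² / 48.75 = 4.1654
χ² = 1.3885 + 4.1654 = 5.5539 ≈ 5.554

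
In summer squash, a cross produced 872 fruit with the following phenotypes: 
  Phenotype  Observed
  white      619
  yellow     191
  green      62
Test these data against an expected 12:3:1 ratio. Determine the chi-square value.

Total ratio parts = 16. Expected numbers out of 872:
  white: 872 × 12/16 = 654
  yellow: 872 × 3/16 = 163.5
  green: 872 × 1/16 = 54.5
χ² = Σ (O − E)² / E
  white: (619 − 654)² / 654 = 1.8731
  yellow: (191 − 163.5)² / 163.5 = 4.6254
  green: (62 − 54.5)² / 54.5 = 1.0321
χ² = 1.8731 + 4.6254 + 1.0321 = 7.5306 ≈ 7.531

7.531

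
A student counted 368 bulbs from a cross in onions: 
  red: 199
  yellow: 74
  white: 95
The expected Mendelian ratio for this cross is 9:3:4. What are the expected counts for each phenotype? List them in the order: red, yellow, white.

207, 69, 92

Expected counts for N = 368 under a 9:3:4 ratio (total parts = 16):
  red: 368 × 9/16 = 207
  yellow: 368 × 3/16 = 69
  white: 368 × 4/16 = 92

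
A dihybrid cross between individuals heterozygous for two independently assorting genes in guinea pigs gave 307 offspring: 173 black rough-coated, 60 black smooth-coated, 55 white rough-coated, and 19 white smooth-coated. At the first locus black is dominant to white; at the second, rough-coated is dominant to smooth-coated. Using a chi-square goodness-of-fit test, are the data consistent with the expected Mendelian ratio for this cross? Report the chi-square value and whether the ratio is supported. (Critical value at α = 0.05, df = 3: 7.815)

A dihybrid F₂ with independent assortment and complete dominance at both loci gives a 9:3:3:1 phenotypic ratio.
The 9:3:3:1 ratio has 16 parts, so with N = 307 the expected counts are:
  black rough-coated: 307 × 9/16 = 172.6875
  black smooth-coated: 307 × 3/16 = 57.5625
  white rough-coated: 307 × 3/16 = 57.5625
  white smooth-coated: 307 × 1/16 = 19.1875
χ² = Σ (O − E)² / E
  black rough-coated: (173 − 172.6875)² / 172.6875 = 0.0006
  black smooth-coated: (60 − 57.5625)² / 57.5625 = 0.1032
  white rough-coated: (55 − 57.5625)² / 57.5625 = 0.1141
  white smooth-coated: (19 − 19.1875)² / 19.1875 = 0.0018
χ² = 0.0006 + 0.1032 + 0.1141 + 0.0018 = 0.2197 ≈ 0.220
Degrees of freedom = 4 − 1 = 3; critical value at α = 0.05 is 7.815.
Since 0.220 < 7.815, we fail to reject the null hypothesis — the data are consistent with the 9:3:3:1 ratio.

0.220; consistent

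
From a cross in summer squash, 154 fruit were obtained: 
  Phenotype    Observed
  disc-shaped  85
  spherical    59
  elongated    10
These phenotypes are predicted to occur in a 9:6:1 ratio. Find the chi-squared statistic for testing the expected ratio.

Under the 9:6:1 hypothesis (Σ ratio = 16, N = 154):
  disc-shaped: 154 × 9/16 = 86.625
  spherical: 154 × 6/16 = 57.75
  elongated: 154 × 1/16 = 9.625
χ² = Σ (O − E)² / E
  disc-shaped: (85 − 86.625)² / 86.625 = 0.0305
  spherical: (59 − 57.75)² / 57.75 = 0.0271
  elongated: (10 − 9.625)² / 9.625 = 0.0146
χ² = 0.0305 + 0.0271 + 0.0146 = 0.0722 ≈ 0.072

0.072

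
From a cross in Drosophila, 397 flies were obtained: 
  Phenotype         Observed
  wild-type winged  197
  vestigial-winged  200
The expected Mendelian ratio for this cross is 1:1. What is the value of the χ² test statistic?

Under the 1:1 hypothesis (Σ ratio = 2, N = 397):
  wild-type winged: 397 × 1/2 = 198.5
  vestigial-winged: 397 × 1/2 = 198.5
χ² = Σ (O − E)² / E
  wild-type winged: (197 − 198.5)² / 198.5 = 0.0113
  vestigial-winged: (200 − 198.5)² / 198.5 = 0.0113
χ² = 0.0113 + 0.0113 = 0.0226 ≈ 0.023

0.023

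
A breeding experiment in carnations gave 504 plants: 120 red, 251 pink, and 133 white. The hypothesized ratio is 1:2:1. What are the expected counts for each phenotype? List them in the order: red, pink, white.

126, 252, 126

Total ratio parts = 4. Expected numbers out of 504:
  red: 504 × 1/4 = 126
  pink: 504 × 2/4 = 252
  white: 504 × 1/4 = 126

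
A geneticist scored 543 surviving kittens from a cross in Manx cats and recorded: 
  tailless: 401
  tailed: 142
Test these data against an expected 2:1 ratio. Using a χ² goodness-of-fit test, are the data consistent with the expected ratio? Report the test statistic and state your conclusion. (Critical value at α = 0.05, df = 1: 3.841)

12.605; not consistent

Expected counts for N = 543 under a 2:1 ratio (total parts = 3):
  tailless: 543 × 2/3 = 362
  tailed: 543 × 1/3 = 181
χ² = Σ (O − E)² / E
  tailless: (401 − 362)² / 362 = 4.2017
  tailed: (142 − 181)² / 181 = 8.4033
χ² = 4.2017 + 8.4033 = 12.605
Degrees of freedom = 2 − 1 = 1; critical value at α = 0.05 is 3.841.
Since 12.605 > 3.841, we reject the null hypothesis — the data do not fit the 2:1 ratio.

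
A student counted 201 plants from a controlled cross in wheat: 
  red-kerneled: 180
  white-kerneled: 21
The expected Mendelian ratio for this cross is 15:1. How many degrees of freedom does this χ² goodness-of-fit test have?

A goodness-of-fit test with 2 phenotype classes has df = 2 − 1 = 1.

1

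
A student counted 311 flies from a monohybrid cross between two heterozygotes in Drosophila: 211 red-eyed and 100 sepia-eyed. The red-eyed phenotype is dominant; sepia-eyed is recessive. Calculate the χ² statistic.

For a monohybrid cross between heterozygotes with complete dominance, the expected phenotypic ratio is 3:1.
Expected counts for N = 311 under a 3:1 ratio (total parts = 4):
  red-eyed: 311 × 3/4 = 233.25
  sepia-eyed: 311 × 1/4 = 77.75
χ² = Σ (O − E)² / E
  red-eyed: (211 − 233.25)² / 233.25 = 2.1225
  sepia-eyed: (100 − 77.75)² / 77.75 = 6.3674
χ² = 2.1225 + 6.3674 = 8.4899 ≈ 8.490

8.490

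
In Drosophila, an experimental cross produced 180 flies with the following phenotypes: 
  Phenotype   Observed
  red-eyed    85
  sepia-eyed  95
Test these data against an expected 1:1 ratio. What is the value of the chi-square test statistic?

Total ratio parts = 2. Expected numbers out of 180:
  red-eyed: 180 × 1/2 = 90
  sepia-eyed: 180 × 1/2 = 90
χ² = Σ (O − E)² / E
  red-eyed: (85 − 90)² / 90 = 0.2778
  sepia-eyed: (95 − 90)² / 90 = 0.2778
χ² = 0.2778 + 0.2778 = 0.5556 ≈ 0.556

0.556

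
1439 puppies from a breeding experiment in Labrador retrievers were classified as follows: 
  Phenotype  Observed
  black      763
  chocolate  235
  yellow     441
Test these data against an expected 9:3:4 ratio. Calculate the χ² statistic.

Expected counts for N = 1439 under a 9:3:4 ratio (total parts = 16):
  black: 1439 × 9/16 = 809.4375
  chocolate: 1439 × 3/16 = 269.8125
  yellow: 1439 × 4/16 = 359.75
χ² = Σ (O − E)² / E
  black: (763 − 809.4375)² / 809.4375 = 2.6641
  chocolate: (235 − 269.8125)² / 269.8125 = 4.4917
  yellow: (441 − 359.75)² / 359.75 = 18.3504
χ² = 2.6641 + 4.4917 + 18.3504 = 25.5062 ≈ 25.506

25.506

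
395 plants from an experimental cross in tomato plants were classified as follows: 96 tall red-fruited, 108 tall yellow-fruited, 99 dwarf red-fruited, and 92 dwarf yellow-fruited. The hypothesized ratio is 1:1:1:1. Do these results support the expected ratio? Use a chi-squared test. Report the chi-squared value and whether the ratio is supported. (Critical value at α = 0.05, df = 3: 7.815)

1.405; consistent

Under the 1:1:1:1 hypothesis (Σ ratio = 4, N = 395):
  tall red-fruited: 395 × 1/4 = 98.75
  tall yellow-fruited: 395 × 1/4 = 98.75
  dwarf red-fruited: 395 × 1/4 = 98.75
  dwarf yellow-fruited: 395 × 1/4 = 98.75
χ² = Σ (O − E)² / E
  tall red-fruited: (96 − 98.75)² / 98.75 = 0.0766
  tall yellow-fruited: (108 − 98.75)² / 98.75 = 0.8665
  dwarf red-fruited: (99 − 98.75)² / 98.75 = 0.0006
  dwarf yellow-fruited: (92 − 98.75)² / 98.75 = 0.4614
χ² = 0.0766 + 0.8665 + 0.0006 + 0.4614 = 1.4051 ≈ 1.405
Degrees of freedom = 4 − 1 = 3; critical value at α = 0.05 is 7.815.
Since 1.405 < 7.815, we fail to reject the null hypothesis — the data are consistent with the 1:1:1:1 ratio.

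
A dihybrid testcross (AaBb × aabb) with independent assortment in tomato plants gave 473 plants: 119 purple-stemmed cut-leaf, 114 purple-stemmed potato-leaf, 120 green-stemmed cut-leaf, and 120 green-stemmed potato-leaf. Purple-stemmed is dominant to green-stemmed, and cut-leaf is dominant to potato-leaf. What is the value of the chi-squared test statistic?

0.209

A dihybrid testcross with independent assortment gives a 1:1:1:1 ratio.
The 1:1:1:1 ratio has 4 parts, so with N = 473 the expected counts are:
  purple-stemmed cut-leaf: 473 × 1/4 = 118.25
  purple-stemmed potato-leaf: 473 × 1/4 = 118.25
  green-stemmed cut-leaf: 473 × 1/4 = 118.25
  green-stemmed potato-leaf: 473 × 1/4 = 118.25
χ² = Σ (O − E)² / E
  purple-stemmed cut-leaf: (119 − 118.25)² / 118.25 = 0.0048
  purple-stemmed potato-leaf: (114 − 118.25)² / 118.25 = 0.1527
  green-stemmed cut-leaf: (120 − 118.25)² / 118.25 = 0.0259
  green-stemmed potato-leaf: (120 − 118.25)² / 118.25 = 0.0259
χ² = 0.0048 + 0.1527 + 0.0259 + 0.0259 = 0.2093 ≈ 0.209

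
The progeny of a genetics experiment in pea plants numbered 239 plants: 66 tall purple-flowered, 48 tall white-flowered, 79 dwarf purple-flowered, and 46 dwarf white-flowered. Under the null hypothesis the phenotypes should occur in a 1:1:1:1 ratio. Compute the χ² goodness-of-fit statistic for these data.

12.331

Total ratio parts = 4. Expected numbers out of 239:
  tall purple-flowered: 239 × 1/4 = 59.75
  tall white-flowered: 239 × 1/4 = 59.75
  dwarf purple-flowered: 239 × 1/4 = 59.75
  dwarf white-flowered: 239 × 1/4 = 59.75
χ² = Σ (O − E)² / E
  tall purple-flowered: (66 − 59.75)² / 59.75 = 0.6538
  tall white-flowered: (48 − 59.75)² / 59.75 = 2.3107
  dwarf purple-flowered: (79 − 59.75)² / 59.75 = 6.2019
  dwarf white-flowered: (46 − 59.75)² / 59.75 = 3.1642
χ² = 0.6538 + 2.3107 + 6.2019 + 3.1642 = 12.3306 ≈ 12.331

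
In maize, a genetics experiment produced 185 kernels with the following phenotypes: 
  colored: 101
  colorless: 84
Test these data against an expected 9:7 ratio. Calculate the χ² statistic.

Total ratio parts = 16. Expected numbers out of 185:
  colored: 185 × 9/16 = 104.0625
  colorless: 185 × 7/16 = 80.9375
χ² = Σ (O − E)² / E
  colored: (101 − 104.0625)² / 104.0625 = 0.0901
  colorless: (84 − 80.9375)² / 80.9375 = 0.1159
χ² = 0.0901 + 0.1159 = 0.206

0.206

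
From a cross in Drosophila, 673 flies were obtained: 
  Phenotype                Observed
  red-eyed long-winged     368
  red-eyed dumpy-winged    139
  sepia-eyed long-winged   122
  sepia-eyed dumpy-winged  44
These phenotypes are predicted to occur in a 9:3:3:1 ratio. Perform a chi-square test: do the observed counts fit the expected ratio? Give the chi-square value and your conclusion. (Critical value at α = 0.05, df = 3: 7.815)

1.824; consistent

The 9:3:3:1 ratio has 16 parts, so with N = 673 the expected counts are:
  red-eyed long-winged: 673 × 9/16 = 378.5625
  red-eyed dumpy-winged: 673 × 3/16 = 126.1875
  sepia-eyed long-winged: 673 × 3/16 = 126.1875
  sepia-eyed dumpy-winged: 673 × 1/16 = 42.0625
χ² = Σ (O − E)² / E
  red-eyed long-winged: (368 − 378.5625)² / 378.5625 = 0.2947
  red-eyed dumpy-winged: (139 − 126.1875)² / 126.1875 = 1.3009
  sepia-eyed long-winged: (122 − 126.1875)² / 126.1875 = 0.1390
  sepia-eyed dumpy-winged: (44 − 42.0625)² / 42.0625 = 0.0892
χ² = 0.2947 + 1.3009 + 0.1390 + 0.0892 = 1.8238 ≈ 1.824
Degrees of freedom = 4 − 1 = 3; critical value at α = 0.05 is 7.815.
Since 1.824 < 7.815, we fail to reject the null hypothesis — the data are consistent with the 9:3:3:1 ratio.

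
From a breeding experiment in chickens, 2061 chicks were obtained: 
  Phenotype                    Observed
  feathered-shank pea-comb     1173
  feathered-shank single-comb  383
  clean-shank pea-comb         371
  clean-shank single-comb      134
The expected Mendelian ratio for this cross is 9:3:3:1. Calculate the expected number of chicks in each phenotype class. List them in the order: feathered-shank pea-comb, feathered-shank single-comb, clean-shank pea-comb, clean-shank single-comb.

Expected counts for N = 2061 under a 9:3:3:1 ratio (total parts = 16):
  feathered-shank pea-comb: 2061 × 9/16 = 1159.3125
  feathered-shank single-comb: 2061 × 3/16 = 386.4375
  clean-shank pea-comb: 2061 × 3/16 = 386.4375
  clean-shank single-comb: 2061 × 1/16 = 128.8125

1159.3125, 386.4375, 386.4375, 128.8125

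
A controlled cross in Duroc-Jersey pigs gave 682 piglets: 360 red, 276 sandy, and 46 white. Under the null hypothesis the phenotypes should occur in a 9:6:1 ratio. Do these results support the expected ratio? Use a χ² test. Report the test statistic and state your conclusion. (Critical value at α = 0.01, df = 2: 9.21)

3.326; consistent

Total ratio parts = 16. Expected numbers out of 682:
  red: 682 × 9/16 = 383.625
  sandy: 682 × 6/16 = 255.75
  white: 682 × 1/16 = 42.625
χ² = Σ (O − E)² / E
  red: (360 − 383.625)² / 383.625 = 1.4549
  sandy: (276 − 255.75)² / 255.75 = 1.6034
  white: (46 − 42.625)² / 42.625 = 0.2672
χ² = 1.4549 + 1.6034 + 0.2672 = 3.3255 ≈ 3.326
Degrees of freedom = 3 − 1 = 2; critical value at α = 0.01 is 9.21.
Since 3.326 < 9.21, we fail to reject the null hypothesis — the data are consistent with the 9:6:1 ratio.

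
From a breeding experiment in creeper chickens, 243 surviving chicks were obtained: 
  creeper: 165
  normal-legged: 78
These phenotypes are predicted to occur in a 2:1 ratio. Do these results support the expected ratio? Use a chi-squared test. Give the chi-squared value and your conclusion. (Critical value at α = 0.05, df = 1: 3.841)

0.167; consistent

The 2:1 ratio has 3 parts, so with N = 243 the expected counts are:
  creeper: 243 × 2/3 = 162
  normal-legged: 243 × 1/3 = 81
χ² = Σ (O − E)² / E
  creeper: (165 − 162)² / 162 = 0.0556
  normal-legged: (78 − 81)² / 81 = 0.1111
χ² = 0.0556 + 0.1111 = 0.1667 ≈ 0.167
Degrees of freedom = 2 − 1 = 1; critical value at α = 0.05 is 3.841.
Since 0.167 < 3.841, we fail to reject the null hypothesis — the data are consistent with the 2:1 ratio.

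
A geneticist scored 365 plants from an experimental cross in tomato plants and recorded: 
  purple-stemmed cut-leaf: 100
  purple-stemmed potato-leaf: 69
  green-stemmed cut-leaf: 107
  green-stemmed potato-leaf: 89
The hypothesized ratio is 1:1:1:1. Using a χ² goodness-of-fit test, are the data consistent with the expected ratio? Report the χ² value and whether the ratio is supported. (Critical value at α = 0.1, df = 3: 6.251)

9.038; not consistent

Under the 1:1:1:1 hypothesis (Σ ratio = 4, N = 365):
  purple-stemmed cut-leaf: 365 × 1/4 = 91.25
  purple-stemmed potato-leaf: 365 × 1/4 = 91.25
  green-stemmed cut-leaf: 365 × 1/4 = 91.25
  green-stemmed potato-leaf: 365 × 1/4 = 91.25
χ² = Σ (O − E)² / E
  purple-stemmed cut-leaf: (100 − 91.25)² / 91.25 = 0.8390
  purple-stemmed potato-leaf: (69 − 91.25)² / 91.25 = 5.4253
  green-stemmed cut-leaf: (107 − 91.25)² / 91.25 = 2.7185
  green-stemmed potato-leaf: (89 − 91.25)² / 91.25 = 0.0555
χ² = 0.8390 + 5.4253 + 2.7185 + 0.0555 = 9.0383 ≈ 9.038
Degrees of freedom = 4 − 1 = 3; critical value at α = 0.1 is 6.251.
Since 9.038 > 6.251, we reject the null hypothesis — the data do not fit the 1:1:1:1 ratio.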